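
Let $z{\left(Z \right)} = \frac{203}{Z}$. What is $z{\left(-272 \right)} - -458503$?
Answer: $\frac{124712613}{272} \approx 4.585 \cdot 10^{5}$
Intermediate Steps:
$z{\left(-272 \right)} - -458503 = \frac{203}{-272} - -458503 = 203 \left(- \frac{1}{272}\right) + 458503 = - \frac{203}{272} + 458503 = \frac{124712613}{272}$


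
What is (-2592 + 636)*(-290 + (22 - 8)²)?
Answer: 183864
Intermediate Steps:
(-2592 + 636)*(-290 + (22 - 8)²) = -1956*(-290 + 14²) = -1956*(-290 + 196) = -1956*(-94) = 183864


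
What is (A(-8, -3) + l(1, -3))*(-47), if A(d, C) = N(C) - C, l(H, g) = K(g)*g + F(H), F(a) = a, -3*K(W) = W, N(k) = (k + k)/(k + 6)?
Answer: 47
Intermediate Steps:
N(k) = 2*k/(6 + k) (N(k) = (2*k)/(6 + k) = 2*k/(6 + k))
K(W) = -W/3
l(H, g) = H - g²/3 (l(H, g) = (-g/3)*g + H = -g²/3 + H = H - g²/3)
A(d, C) = -C + 2*C/(6 + C) (A(d, C) = 2*C/(6 + C) - C = -C + 2*C/(6 + C))
(A(-8, -3) + l(1, -3))*(-47) = (-3*(-4 - 1*(-3))/(6 - 3) + (1 - ⅓*(-3)²))*(-47) = (-3*(-4 + 3)/3 + (1 - ⅓*9))*(-47) = (-3*⅓*(-1) + (1 - 3))*(-47) = (1 - 2)*(-47) = -1*(-47) = 47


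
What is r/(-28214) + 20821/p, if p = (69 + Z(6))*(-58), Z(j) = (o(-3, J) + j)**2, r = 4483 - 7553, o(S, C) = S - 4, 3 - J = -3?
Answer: -287489747/57274420 ≈ -5.0195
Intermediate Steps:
J = 6 (J = 3 - 1*(-3) = 3 + 3 = 6)
o(S, C) = -4 + S
r = -3070
Z(j) = (-7 + j)**2 (Z(j) = ((-4 - 3) + j)**2 = (-7 + j)**2)
p = -4060 (p = (69 + (-7 + 6)**2)*(-58) = (69 + (-1)**2)*(-58) = (69 + 1)*(-58) = 70*(-58) = -4060)
r/(-28214) + 20821/p = -3070/(-28214) + 20821/(-4060) = -3070*(-1/28214) + 20821*(-1/4060) = 1535/14107 - 20821/4060 = -287489747/57274420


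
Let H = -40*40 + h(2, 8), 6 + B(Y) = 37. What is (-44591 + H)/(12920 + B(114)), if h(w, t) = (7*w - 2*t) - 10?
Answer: -15401/4317 ≈ -3.5675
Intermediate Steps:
h(w, t) = -10 - 2*t + 7*w (h(w, t) = (-2*t + 7*w) - 10 = -10 - 2*t + 7*w)
B(Y) = 31 (B(Y) = -6 + 37 = 31)
H = -1612 (H = -40*40 + (-10 - 2*8 + 7*2) = -1600 + (-10 - 16 + 14) = -1600 - 12 = -1612)
(-44591 + H)/(12920 + B(114)) = (-44591 - 1612)/(12920 + 31) = -46203/12951 = -46203*1/12951 = -15401/4317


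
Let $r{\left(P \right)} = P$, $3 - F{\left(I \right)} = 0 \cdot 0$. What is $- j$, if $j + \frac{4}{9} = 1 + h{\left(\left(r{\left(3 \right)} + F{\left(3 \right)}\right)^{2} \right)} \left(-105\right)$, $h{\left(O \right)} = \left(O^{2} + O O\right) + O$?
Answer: $\frac{2483455}{9} \approx 2.7594 \cdot 10^{5}$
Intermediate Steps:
$F{\left(I \right)} = 3$ ($F{\left(I \right)} = 3 - 0 \cdot 0 = 3 - 0 = 3 + 0 = 3$)
$h{\left(O \right)} = O + 2 O^{2}$ ($h{\left(O \right)} = \left(O^{2} + O^{2}\right) + O = 2 O^{2} + O = O + 2 O^{2}$)
$j = - \frac{2483455}{9}$ ($j = - \frac{4}{9} + \left(1 + \left(3 + 3\right)^{2} \left(1 + 2 \left(3 + 3\right)^{2}\right) \left(-105\right)\right) = - \frac{4}{9} + \left(1 + 6^{2} \left(1 + 2 \cdot 6^{2}\right) \left(-105\right)\right) = - \frac{4}{9} + \left(1 + 36 \left(1 + 2 \cdot 36\right) \left(-105\right)\right) = - \frac{4}{9} + \left(1 + 36 \left(1 + 72\right) \left(-105\right)\right) = - \frac{4}{9} + \left(1 + 36 \cdot 73 \left(-105\right)\right) = - \frac{4}{9} + \left(1 + 2628 \left(-105\right)\right) = - \frac{4}{9} + \left(1 - 275940\right) = - \frac{4}{9} - 275939 = - \frac{2483455}{9} \approx -2.7594 \cdot 10^{5}$)
$- j = \left(-1\right) \left(- \frac{2483455}{9}\right) = \frac{2483455}{9}$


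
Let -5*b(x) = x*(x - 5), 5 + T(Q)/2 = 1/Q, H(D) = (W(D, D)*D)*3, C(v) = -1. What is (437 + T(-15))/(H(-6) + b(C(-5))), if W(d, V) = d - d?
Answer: -6403/18 ≈ -355.72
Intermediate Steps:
W(d, V) = 0
H(D) = 0 (H(D) = (0*D)*3 = 0*3 = 0)
T(Q) = -10 + 2/Q
b(x) = -x*(-5 + x)/5 (b(x) = -x*(x - 5)/5 = -x*(-5 + x)/5)
(437 + T(-15))/(H(-6) + b(C(-5))) = (437 + (-10 + 2/(-15)))/(0 + (⅕)*(-1)*(5 - 1*(-1))) = (437 + (-10 + 2*(-1/15)))/(0 + (⅕)*(-1)*(5 + 1)) = (437 + (-10 - 2/15))/(0 + (⅕)*(-1)*6) = (437 - 152/15)/(0 - 6/5) = 6403/(15*(-6/5)) = (6403/15)*(-⅚) = -6403/18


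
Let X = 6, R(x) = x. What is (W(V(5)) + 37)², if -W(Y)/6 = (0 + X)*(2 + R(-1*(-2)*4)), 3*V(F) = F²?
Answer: 104329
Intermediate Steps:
V(F) = F²/3
W(Y) = -360 (W(Y) = -6*(0 + 6)*(2 - 1*(-2)*4) = -36*(2 + 2*4) = -36*(2 + 8) = -36*10 = -6*60 = -360)
(W(V(5)) + 37)² = (-360 + 37)² = (-323)² = 104329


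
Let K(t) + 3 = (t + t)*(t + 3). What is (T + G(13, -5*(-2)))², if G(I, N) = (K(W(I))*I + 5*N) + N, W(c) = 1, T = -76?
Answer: 2401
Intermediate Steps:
K(t) = -3 + 2*t*(3 + t) (K(t) = -3 + (t + t)*(t + 3) = -3 + (2*t)*(3 + t) = -3 + 2*t*(3 + t))
G(I, N) = 5*I + 6*N (G(I, N) = ((-3 + 2*1² + 6*1)*I + 5*N) + N = ((-3 + 2*1 + 6)*I + 5*N) + N = ((-3 + 2 + 6)*I + 5*N) + N = (5*I + 5*N) + N = 5*I + 6*N)
(T + G(13, -5*(-2)))² = (-76 + (5*13 + 6*(-5*(-2))))² = (-76 + (65 + 6*10))² = (-76 + (65 + 60))² = (-76 + 125)² = 49² = 2401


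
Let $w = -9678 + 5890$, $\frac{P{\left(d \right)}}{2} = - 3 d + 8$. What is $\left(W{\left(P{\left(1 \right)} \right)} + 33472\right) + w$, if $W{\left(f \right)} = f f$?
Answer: $29784$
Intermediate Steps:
$P{\left(d \right)} = 16 - 6 d$ ($P{\left(d \right)} = 2 \left(- 3 d + 8\right) = 2 \left(8 - 3 d\right) = 16 - 6 d$)
$w = -3788$
$W{\left(f \right)} = f^{2}$
$\left(W{\left(P{\left(1 \right)} \right)} + 33472\right) + w = \left(\left(16 - 6\right)^{2} + 33472\right) - 3788 = \left(10^{2} + 33472\right) - 3788 = \left(100 + 33472\right) - 3788 = 33572 - 3788 = 29784$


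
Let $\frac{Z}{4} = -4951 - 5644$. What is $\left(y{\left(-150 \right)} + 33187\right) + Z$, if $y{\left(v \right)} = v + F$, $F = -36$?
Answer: $-9379$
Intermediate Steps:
$y{\left(v \right)} = -36 + v$ ($y{\left(v \right)} = v - 36 = -36 + v$)
$Z = -42380$ ($Z = 4 \left(-4951 - 5644\right) = 4 \left(-10595\right) = -42380$)
$\left(y{\left(-150 \right)} + 33187\right) + Z = \left(\left(-36 - 150\right) + 33187\right) - 42380 = \left(-186 + 33187\right) - 42380 = 33001 - 42380 = -9379$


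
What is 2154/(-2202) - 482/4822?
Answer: -953996/884837 ≈ -1.0782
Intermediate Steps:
2154/(-2202) - 482/4822 = 2154*(-1/2202) - 482*1/4822 = -359/367 - 241/2411 = -953996/884837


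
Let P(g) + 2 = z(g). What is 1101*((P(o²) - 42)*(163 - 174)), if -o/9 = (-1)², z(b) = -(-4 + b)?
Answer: 1465431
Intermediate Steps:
z(b) = 4 - b
o = -9 (o = -9*(-1)² = -9*1 = -9)
P(g) = 2 - g (P(g) = -2 + (4 - g) = 2 - g)
1101*((P(o²) - 42)*(163 - 174)) = 1101*(((2 - 1*(-9)²) - 42)*(163 - 174)) = 1101*(((2 - 1*81) - 42)*(-11)) = 1101*(((2 - 81) - 42)*(-11)) = 1101*((-79 - 42)*(-11)) = 1101*(-121*(-11)) = 1101*1331 = 1465431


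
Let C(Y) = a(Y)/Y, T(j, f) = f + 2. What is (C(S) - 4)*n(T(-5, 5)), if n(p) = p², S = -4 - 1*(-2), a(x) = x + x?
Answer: -98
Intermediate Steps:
a(x) = 2*x
T(j, f) = 2 + f
S = -2 (S = -4 + 2 = -2)
C(Y) = 2 (C(Y) = (2*Y)/Y = 2)
(C(S) - 4)*n(T(-5, 5)) = (2 - 4)*(2 + 5)² = -2*7² = -2*49 = -98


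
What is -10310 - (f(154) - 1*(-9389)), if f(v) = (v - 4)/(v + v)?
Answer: -3033721/154 ≈ -19700.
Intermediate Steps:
f(v) = (-4 + v)/(2*v) (f(v) = (-4 + v)/((2*v)) = (-4 + v)*(1/(2*v)) = (-4 + v)/(2*v))
-10310 - (f(154) - 1*(-9389)) = -10310 - ((½)*(-4 + 154)/154 - 1*(-9389)) = -10310 - ((½)*(1/154)*150 + 9389) = -10310 - (75/154 + 9389) = -10310 - 1*1445981/154 = -10310 - 1445981/154 = -3033721/154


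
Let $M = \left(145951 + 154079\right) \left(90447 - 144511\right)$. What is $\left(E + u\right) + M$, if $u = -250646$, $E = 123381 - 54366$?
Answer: $-16221003551$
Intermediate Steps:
$E = 69015$
$M = -16220821920$ ($M = 300030 \left(-54064\right) = -16220821920$)
$\left(E + u\right) + M = \left(69015 - 250646\right) - 16220821920 = -181631 - 16220821920 = -16221003551$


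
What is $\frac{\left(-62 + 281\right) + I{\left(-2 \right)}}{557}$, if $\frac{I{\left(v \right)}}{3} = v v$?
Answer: $\frac{231}{557} \approx 0.41472$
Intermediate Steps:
$I{\left(v \right)} = 3 v^{2}$ ($I{\left(v \right)} = 3 v v = 3 v^{2}$)
$\frac{\left(-62 + 281\right) + I{\left(-2 \right)}}{557} = \frac{\left(-62 + 281\right) + 3 \left(-2\right)^{2}}{557} = \left(219 + 3 \cdot 4\right) \frac{1}{557} = \left(219 + 12\right) \frac{1}{557} = 231 \cdot \frac{1}{557} = \frac{231}{557}$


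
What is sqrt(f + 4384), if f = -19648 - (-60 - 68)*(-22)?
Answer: 4*I*sqrt(1130) ≈ 134.46*I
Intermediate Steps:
f = -22464 (f = -19648 - (-128)*(-22) = -19648 - 1*2816 = -19648 - 2816 = -22464)
sqrt(f + 4384) = sqrt(-22464 + 4384) = sqrt(-18080) = 4*I*sqrt(1130)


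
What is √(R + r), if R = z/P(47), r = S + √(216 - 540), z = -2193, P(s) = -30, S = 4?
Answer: √(7710 + 1800*I)/10 ≈ 8.8395 + 1.0182*I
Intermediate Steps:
r = 4 + 18*I (r = 4 + √(216 - 540) = 4 + √(-324) = 4 + 18*I ≈ 4.0 + 18.0*I)
R = 731/10 (R = -2193/(-30) = -2193*(-1/30) = 731/10 ≈ 73.100)
√(R + r) = √(731/10 + (4 + 18*I)) = √(771/10 + 18*I)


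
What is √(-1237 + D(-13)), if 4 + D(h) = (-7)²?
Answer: 2*I*√298 ≈ 34.525*I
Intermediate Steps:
D(h) = 45 (D(h) = -4 + (-7)² = -4 + 49 = 45)
√(-1237 + D(-13)) = √(-1237 + 45) = √(-1192) = 2*I*√298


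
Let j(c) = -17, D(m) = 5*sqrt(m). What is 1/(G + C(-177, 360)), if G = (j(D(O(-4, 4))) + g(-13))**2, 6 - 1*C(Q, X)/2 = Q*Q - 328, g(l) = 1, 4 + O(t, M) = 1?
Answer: -1/61734 ≈ -1.6199e-5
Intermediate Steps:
O(t, M) = -3 (O(t, M) = -4 + 1 = -3)
C(Q, X) = 668 - 2*Q**2 (C(Q, X) = 12 - 2*(Q*Q - 328) = 12 - 2*(Q**2 - 328) = 12 - 2*(-328 + Q**2) = 12 + (656 - 2*Q**2) = 668 - 2*Q**2)
G = 256 (G = (-17 + 1)**2 = (-16)**2 = 256)
1/(G + C(-177, 360)) = 1/(256 + (668 - 2*(-177)**2)) = 1/(256 + (668 - 2*31329)) = 1/(256 + (668 - 62658)) = 1/(256 - 61990) = 1/(-61734) = -1/61734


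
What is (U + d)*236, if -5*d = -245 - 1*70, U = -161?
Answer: -23128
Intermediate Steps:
d = 63 (d = -(-245 - 1*70)/5 = -(-245 - 70)/5 = -⅕*(-315) = 63)
(U + d)*236 = (-161 + 63)*236 = -98*236 = -23128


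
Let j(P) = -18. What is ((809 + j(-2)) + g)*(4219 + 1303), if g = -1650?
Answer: -4743398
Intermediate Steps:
((809 + j(-2)) + g)*(4219 + 1303) = ((809 - 18) - 1650)*(4219 + 1303) = (791 - 1650)*5522 = -859*5522 = -4743398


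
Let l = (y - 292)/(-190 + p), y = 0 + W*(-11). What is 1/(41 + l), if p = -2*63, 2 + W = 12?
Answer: 158/6679 ≈ 0.023656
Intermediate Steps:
W = 10 (W = -2 + 12 = 10)
y = -110 (y = 0 + 10*(-11) = 0 - 110 = -110)
p = -126
l = 201/158 (l = (-110 - 292)/(-190 - 126) = -402/(-316) = -402*(-1/316) = 201/158 ≈ 1.2722)
1/(41 + l) = 1/(41 + 201/158) = 1/(6679/158) = 158/6679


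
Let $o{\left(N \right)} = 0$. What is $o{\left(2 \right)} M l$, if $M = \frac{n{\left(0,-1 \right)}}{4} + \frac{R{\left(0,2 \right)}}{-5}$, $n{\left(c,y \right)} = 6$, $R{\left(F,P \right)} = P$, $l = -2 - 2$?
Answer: $0$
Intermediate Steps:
$l = -4$ ($l = -2 - 2 = -4$)
$M = \frac{11}{10}$ ($M = \frac{6}{4} + \frac{2}{-5} = 6 \cdot \frac{1}{4} + 2 \left(- \frac{1}{5}\right) = \frac{3}{2} - \frac{2}{5} = \frac{11}{10} \approx 1.1$)
$o{\left(2 \right)} M l = 0 \cdot \frac{11}{10} \left(-4\right) = 0 \left(-4\right) = 0$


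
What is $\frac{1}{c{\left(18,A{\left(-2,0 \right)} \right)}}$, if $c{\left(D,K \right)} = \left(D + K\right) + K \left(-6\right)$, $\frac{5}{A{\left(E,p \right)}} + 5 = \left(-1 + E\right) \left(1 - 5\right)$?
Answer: $\frac{7}{101} \approx 0.069307$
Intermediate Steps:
$A{\left(E,p \right)} = \frac{5}{-1 - 4 E}$ ($A{\left(E,p \right)} = \frac{5}{-5 + \left(-1 + E\right) \left(1 - 5\right)} = \frac{5}{-5 + \left(-1 + E\right) \left(-4\right)} = \frac{5}{-5 - \left(-4 + 4 E\right)} = \frac{5}{-1 - 4 E}$)
$c{\left(D,K \right)} = D - 5 K$ ($c{\left(D,K \right)} = \left(D + K\right) - 6 K = D - 5 K$)
$\frac{1}{c{\left(18,A{\left(-2,0 \right)} \right)}} = \frac{1}{18 - 5 \left(- \frac{5}{1 + 4 \left(-2\right)}\right)} = \frac{1}{18 - 5 \left(- \frac{5}{1 - 8}\right)} = \frac{1}{18 - 5 \left(- \frac{5}{-7}\right)} = \frac{1}{18 - 5 \left(\left(-5\right) \left(- \frac{1}{7}\right)\right)} = \frac{1}{18 - \frac{25}{7}} = \frac{1}{\frac{101}{7}} = \frac{7}{101}$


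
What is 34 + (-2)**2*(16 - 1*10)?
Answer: 58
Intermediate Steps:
34 + (-2)**2*(16 - 1*10) = 34 + 4*(16 - 10) = 34 + 4*6 = 34 + 24 = 58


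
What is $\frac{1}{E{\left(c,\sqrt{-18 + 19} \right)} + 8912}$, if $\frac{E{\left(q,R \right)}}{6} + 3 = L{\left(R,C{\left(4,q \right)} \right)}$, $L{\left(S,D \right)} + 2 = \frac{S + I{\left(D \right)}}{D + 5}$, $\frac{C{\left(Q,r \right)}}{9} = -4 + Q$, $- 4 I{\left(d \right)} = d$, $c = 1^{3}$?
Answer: $\frac{5}{44416} \approx 0.00011257$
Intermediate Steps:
$c = 1$
$I{\left(d \right)} = - \frac{d}{4}$
$C{\left(Q,r \right)} = -36 + 9 Q$ ($C{\left(Q,r \right)} = 9 \left(-4 + Q\right) = -36 + 9 Q$)
$L{\left(S,D \right)} = -2 + \frac{S - \frac{D}{4}}{5 + D}$ ($L{\left(S,D \right)} = -2 + \frac{S - \frac{D}{4}}{D + 5} = -2 + \frac{S - \frac{D}{4}}{5 + D}$)
$E{\left(q,R \right)} = -30 + \frac{6 R}{5}$ ($E{\left(q,R \right)} = -18 + 6 \frac{-10 + R - \frac{9 \left(-36 + 9 \cdot 4\right)}{4}}{5 + \left(-36 + 9 \cdot 4\right)} = -18 + 6 \frac{-10 + R - \frac{9 \left(-36 + 36\right)}{4}}{5 + \left(-36 + 36\right)} = -18 + 6 \frac{-10 + R - 0}{5 + 0} = -18 + 6 \frac{-10 + R + 0}{5} = -18 + 6 \frac{-10 + R}{5} = -18 + 6 \left(-2 + \frac{R}{5}\right) = -18 + \left(-12 + \frac{6 R}{5}\right) = -30 + \frac{6 R}{5}$)
$\frac{1}{E{\left(c,\sqrt{-18 + 19} \right)} + 8912} = \frac{1}{\left(-30 + \frac{6 \sqrt{-18 + 19}}{5}\right) + 8912} = \frac{1}{\left(-30 + \frac{6 \sqrt{1}}{5}\right) + 8912} = \frac{1}{\left(-30 + \frac{6}{5} \cdot 1\right) + 8912} = \frac{1}{\left(-30 + \frac{6}{5}\right) + 8912} = \frac{1}{- \frac{144}{5} + 8912} = \frac{1}{\frac{44416}{5}} = \frac{5}{44416}$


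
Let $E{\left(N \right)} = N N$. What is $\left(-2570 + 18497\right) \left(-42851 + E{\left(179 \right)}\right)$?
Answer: $-172170870$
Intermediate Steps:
$E{\left(N \right)} = N^{2}$
$\left(-2570 + 18497\right) \left(-42851 + E{\left(179 \right)}\right) = \left(-2570 + 18497\right) \left(-42851 + 179^{2}\right) = 15927 \left(-42851 + 32041\right) = 15927 \left(-10810\right) = -172170870$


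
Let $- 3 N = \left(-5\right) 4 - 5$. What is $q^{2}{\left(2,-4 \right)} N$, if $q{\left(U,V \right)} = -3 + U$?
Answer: $\frac{25}{3} \approx 8.3333$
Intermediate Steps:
$N = \frac{25}{3}$ ($N = - \frac{\left(-5\right) 4 - 5}{3} = - \frac{-20 - 5}{3} = \left(- \frac{1}{3}\right) \left(-25\right) = \frac{25}{3} \approx 8.3333$)
$q^{2}{\left(2,-4 \right)} N = \left(-3 + 2\right)^{2} \cdot \frac{25}{3} = \left(-1\right)^{2} \cdot \frac{25}{3} = 1 \cdot \frac{25}{3} = \frac{25}{3}$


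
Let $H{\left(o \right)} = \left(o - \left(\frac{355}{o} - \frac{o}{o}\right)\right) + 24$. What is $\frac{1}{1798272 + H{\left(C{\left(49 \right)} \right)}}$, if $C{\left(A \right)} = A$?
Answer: $\frac{49}{88118599} \approx 5.5607 \cdot 10^{-7}$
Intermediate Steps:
$H{\left(o \right)} = 25 + o - \frac{355}{o}$ ($H{\left(o \right)} = \left(o + \left(1 - \frac{355}{o}\right)\right) + 24 = \left(1 + o - \frac{355}{o}\right) + 24 = 25 + o - \frac{355}{o}$)
$\frac{1}{1798272 + H{\left(C{\left(49 \right)} \right)}} = \frac{1}{1798272 + \left(25 + 49 - \frac{355}{49}\right)} = \frac{1}{1798272 + \frac{3271}{49}} = \frac{1}{\frac{88118599}{49}} = \frac{49}{88118599}$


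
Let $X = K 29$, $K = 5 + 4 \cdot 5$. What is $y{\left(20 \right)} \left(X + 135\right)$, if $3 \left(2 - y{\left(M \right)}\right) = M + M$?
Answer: $- \frac{29240}{3} \approx -9746.7$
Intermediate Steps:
$K = 25$ ($K = 5 + 20 = 25$)
$X = 725$ ($X = 25 \cdot 29 = 725$)
$y{\left(M \right)} = 2 - \frac{2 M}{3}$ ($y{\left(M \right)} = 2 - \frac{M + M}{3} = 2 - \frac{2 M}{3}$)
$y{\left(20 \right)} \left(X + 135\right) = \left(2 - \frac{40}{3}\right) \left(725 + 135\right) = \left(2 - \frac{40}{3}\right) 860 = \left(- \frac{34}{3}\right) 860 = - \frac{29240}{3}$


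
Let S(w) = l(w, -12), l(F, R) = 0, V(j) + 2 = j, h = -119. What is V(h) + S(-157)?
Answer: -121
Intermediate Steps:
V(j) = -2 + j
S(w) = 0
V(h) + S(-157) = (-2 - 119) + 0 = -121 + 0 = -121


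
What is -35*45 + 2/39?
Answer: -61423/39 ≈ -1574.9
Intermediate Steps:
-35*45 + 2/39 = -1575 + 2*(1/39) = -1575 + 2/39 = -61423/39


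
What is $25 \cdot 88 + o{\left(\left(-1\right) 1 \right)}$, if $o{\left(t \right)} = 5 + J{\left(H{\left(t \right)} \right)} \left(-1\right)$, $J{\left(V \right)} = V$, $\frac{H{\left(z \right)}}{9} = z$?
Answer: $2214$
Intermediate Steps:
$H{\left(z \right)} = 9 z$
$o{\left(t \right)} = 5 - 9 t$ ($o{\left(t \right)} = 5 + 9 t \left(-1\right) = 5 - 9 t$)
$25 \cdot 88 + o{\left(\left(-1\right) 1 \right)} = 25 \cdot 88 - \left(-5 + 9 \left(\left(-1\right) 1\right)\right) = 2200 + \left(5 - -9\right) = 2200 + \left(5 + 9\right) = 2200 + 14 = 2214$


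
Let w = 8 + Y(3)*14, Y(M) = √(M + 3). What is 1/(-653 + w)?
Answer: -215/138283 - 14*√6/414849 ≈ -0.0016374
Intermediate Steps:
Y(M) = √(3 + M)
w = 8 + 14*√6 (w = 8 + √(3 + 3)*14 = 8 + √6*14 = 8 + 14*√6 ≈ 42.293)
1/(-653 + w) = 1/(-653 + (8 + 14*√6)) = 1/(-645 + 14*√6)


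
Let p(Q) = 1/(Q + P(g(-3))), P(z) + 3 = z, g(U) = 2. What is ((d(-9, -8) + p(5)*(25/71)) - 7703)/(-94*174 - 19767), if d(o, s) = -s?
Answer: 2185355/10258932 ≈ 0.21302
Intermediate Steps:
P(z) = -3 + z
p(Q) = 1/(-1 + Q) (p(Q) = 1/(Q + (-3 + 2)) = 1/(Q - 1) = 1/(-1 + Q))
((d(-9, -8) + p(5)*(25/71)) - 7703)/(-94*174 - 19767) = ((-1*(-8) + (25/71)/(-1 + 5)) - 7703)/(-94*174 - 19767) = ((8 + (25*(1/71))/4) - 7703)/(-16356 - 19767) = ((8 + (¼)*(25/71)) - 7703)/(-36123) = ((8 + 25/284) - 7703)*(-1/36123) = (2297/284 - 7703)*(-1/36123) = -2185355/284*(-1/36123) = 2185355/10258932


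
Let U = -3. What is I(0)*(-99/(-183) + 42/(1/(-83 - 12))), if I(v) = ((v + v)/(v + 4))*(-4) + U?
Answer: 730071/61 ≈ 11968.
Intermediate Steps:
I(v) = -3 - 8*v/(4 + v) (I(v) = ((v + v)/(v + 4))*(-4) - 3 = ((2*v)/(4 + v))*(-4) - 3 = (2*v/(4 + v))*(-4) - 3 = -8*v/(4 + v) - 3 = -3 - 8*v/(4 + v))
I(0)*(-99/(-183) + 42/(1/(-83 - 12))) = ((-12 - 11*0)/(4 + 0))*(-99/(-183) + 42/(1/(-83 - 12))) = ((-12 + 0)/4)*(-99*(-1/183) + 42/(1/(-95))) = ((1/4)*(-12))*(33/61 + 42/(-1/95)) = -3*(33/61 + 42*(-95)) = -3*(33/61 - 3990) = -3*(-243357/61) = 730071/61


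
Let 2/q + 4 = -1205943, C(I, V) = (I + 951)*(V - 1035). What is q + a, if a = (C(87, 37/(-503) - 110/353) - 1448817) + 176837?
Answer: -502493329250144274/214126743373 ≈ -2.3467e+6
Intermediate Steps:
C(I, V) = (-1035 + V)*(951 + I) (C(I, V) = (951 + I)*(-1035 + V) = (-1035 + V)*(951 + I))
q = -2/1205947 (q = 2/(-4 - 1205943) = 2/(-1205947) = 2*(-1/1205947) = -2/1205947 ≈ -1.6584e-6)
a = -416679447148/177559 (a = ((-984285 - 1035*87 + 951*(37/(-503) - 110/353) + 87*(37/(-503) - 110/353)) - 1448817) + 176837 = ((-984285 - 90045 + 951*(37*(-1/503) - 110*1/353) + 87*(37*(-1/503) - 110*1/353)) - 1448817) + 176837 = ((-984285 - 90045 + 951*(-37/503 - 110/353) + 87*(-37/503 - 110/353)) - 1448817) + 176837 = ((-984285 - 90045 + 951*(-68391/177559) + 87*(-68391/177559)) - 1448817) + 176837 = ((-984285 - 90045 - 65039841/177559 - 5950017/177559) - 1448817) + 176837 = (-190827950328/177559 - 1448817) + 176837 = -448078448031/177559 + 176837 = -416679447148/177559 ≈ -2.3467e+6)
q + a = -2/1205947 - 416679447148/177559 = -502493329250144274/214126743373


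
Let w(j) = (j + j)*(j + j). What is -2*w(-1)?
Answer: -8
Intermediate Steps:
w(j) = 4*j**2 (w(j) = (2*j)*(2*j) = 4*j**2)
-2*w(-1) = -8*(-1)**2 = -8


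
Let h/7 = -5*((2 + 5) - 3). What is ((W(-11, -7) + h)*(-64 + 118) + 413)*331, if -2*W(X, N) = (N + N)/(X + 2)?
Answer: -2379559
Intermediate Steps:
W(X, N) = -N/(2 + X) (W(X, N) = -(N + N)/(2*(X + 2)) = -2*N/(2*(2 + X)) = -N/(2 + X))
h = -140 (h = 7*(-5*((2 + 5) - 3)) = 7*(-5*(7 - 3)) = 7*(-5*4) = 7*(-20) = -140)
((W(-11, -7) + h)*(-64 + 118) + 413)*331 = ((-1*(-7)/(2 - 11) - 140)*(-64 + 118) + 413)*331 = ((-1*(-7)/(-9) - 140)*54 + 413)*331 = ((-1*(-7)*(-1/9) - 140)*54 + 413)*331 = ((-7/9 - 140)*54 + 413)*331 = (-1267/9*54 + 413)*331 = (-7602 + 413)*331 = -7189*331 = -2379559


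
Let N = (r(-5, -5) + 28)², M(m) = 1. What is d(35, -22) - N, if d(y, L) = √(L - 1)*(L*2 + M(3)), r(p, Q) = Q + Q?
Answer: -324 - 43*I*√23 ≈ -324.0 - 206.22*I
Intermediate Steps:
r(p, Q) = 2*Q
N = 324 (N = (2*(-5) + 28)² = (-10 + 28)² = 18² = 324)
d(y, L) = √(-1 + L)*(1 + 2*L) (d(y, L) = √(L - 1)*(L*2 + 1) = √(-1 + L)*(2*L + 1) = √(-1 + L)*(1 + 2*L))
d(35, -22) - N = √(-1 - 22)*(1 + 2*(-22)) - 1*324 = √(-23)*(1 - 44) - 324 = (I*√23)*(-43) - 324 = -43*I*√23 - 324 = -324 - 43*I*√23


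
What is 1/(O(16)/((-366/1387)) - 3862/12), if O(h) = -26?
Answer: -122/27243 ≈ -0.0044782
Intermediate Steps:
1/(O(16)/((-366/1387)) - 3862/12) = 1/(-26/((-366/1387)) - 3862/12) = 1/(-26/((-366*1/1387)) - 3862*1/12) = 1/(-26/(-366/1387) - 1931/6) = 1/(-26*(-1387/366) - 1931/6) = 1/(18031/183 - 1931/6) = 1/(-27243/122) = -122/27243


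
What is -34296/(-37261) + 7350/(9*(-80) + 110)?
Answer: -25294779/2272921 ≈ -11.129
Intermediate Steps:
-34296/(-37261) + 7350/(9*(-80) + 110) = -34296*(-1/37261) + 7350/(-720 + 110) = 34296/37261 + 7350/(-610) = 34296/37261 + 7350*(-1/610) = 34296/37261 - 735/61 = -25294779/2272921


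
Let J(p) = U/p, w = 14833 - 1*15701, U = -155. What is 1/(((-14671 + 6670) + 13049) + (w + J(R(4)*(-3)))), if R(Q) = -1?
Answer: 3/12385 ≈ 0.00024223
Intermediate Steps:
w = -868 (w = 14833 - 15701 = -868)
J(p) = -155/p
1/(((-14671 + 6670) + 13049) + (w + J(R(4)*(-3)))) = 1/(((-14671 + 6670) + 13049) + (-868 - 155/((-1*(-3))))) = 1/((-8001 + 13049) + (-868 - 155/3)) = 1/(5048 + (-868 - 155*⅓)) = 1/(5048 + (-868 - 155/3)) = 1/(5048 - 2759/3) = 1/(12385/3) = 3/12385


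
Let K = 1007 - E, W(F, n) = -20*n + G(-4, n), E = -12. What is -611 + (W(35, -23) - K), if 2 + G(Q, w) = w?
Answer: -1195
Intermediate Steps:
G(Q, w) = -2 + w
W(F, n) = -2 - 19*n (W(F, n) = -20*n + (-2 + n) = -2 - 19*n)
K = 1019 (K = 1007 - 1*(-12) = 1007 + 12 = 1019)
-611 + (W(35, -23) - K) = -611 + ((-2 - 19*(-23)) - 1*1019) = -611 + ((-2 + 437) - 1019) = -611 + (435 - 1019) = -611 - 584 = -1195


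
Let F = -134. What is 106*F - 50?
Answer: -14254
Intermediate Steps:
106*F - 50 = 106*(-134) - 50 = -14204 - 50 = -14254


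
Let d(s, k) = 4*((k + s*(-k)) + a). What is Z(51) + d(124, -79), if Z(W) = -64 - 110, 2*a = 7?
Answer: 38708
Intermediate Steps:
a = 7/2 (a = (½)*7 = 7/2 ≈ 3.5000)
Z(W) = -174
d(s, k) = 14 + 4*k - 4*k*s (d(s, k) = 4*((k + s*(-k)) + 7/2) = 4*((k - k*s) + 7/2) = 4*(7/2 + k - k*s) = 14 + 4*k - 4*k*s)
Z(51) + d(124, -79) = -174 + (14 + 4*(-79) - 4*(-79)*124) = -174 + (14 - 316 + 39184) = -174 + 38882 = 38708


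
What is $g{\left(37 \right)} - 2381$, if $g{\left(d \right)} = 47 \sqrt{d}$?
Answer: $-2381 + 47 \sqrt{37} \approx -2095.1$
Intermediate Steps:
$g{\left(37 \right)} - 2381 = 47 \sqrt{37} - 2381 = -2381 + 47 \sqrt{37}$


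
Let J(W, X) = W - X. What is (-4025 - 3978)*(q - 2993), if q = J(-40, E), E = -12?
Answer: 24177063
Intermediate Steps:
q = -28 (q = -40 - 1*(-12) = -40 + 12 = -28)
(-4025 - 3978)*(q - 2993) = (-4025 - 3978)*(-28 - 2993) = -8003*(-3021) = 24177063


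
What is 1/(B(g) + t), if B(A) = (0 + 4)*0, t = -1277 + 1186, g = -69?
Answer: -1/91 ≈ -0.010989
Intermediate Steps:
t = -91
B(A) = 0 (B(A) = 4*0 = 0)
1/(B(g) + t) = 1/(0 - 91) = 1/(-91) = -1/91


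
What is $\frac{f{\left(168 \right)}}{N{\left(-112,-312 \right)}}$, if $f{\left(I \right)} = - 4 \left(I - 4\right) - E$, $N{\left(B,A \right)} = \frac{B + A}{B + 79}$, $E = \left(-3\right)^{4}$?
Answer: $- \frac{24321}{424} \approx -57.361$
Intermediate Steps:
$E = 81$
$N{\left(B,A \right)} = \frac{A + B}{79 + B}$
$f{\left(I \right)} = -65 - 4 I$ ($f{\left(I \right)} = - 4 \left(I - 4\right) - 81 = - 4 \left(-4 + I\right) - 81 = \left(16 - 4 I\right) - 81 = -65 - 4 I$)
$\frac{f{\left(168 \right)}}{N{\left(-112,-312 \right)}} = \frac{-65 - 672}{\frac{1}{79 - 112} \left(-312 - 112\right)} = \frac{-65 - 672}{\frac{1}{-33} \left(-424\right)} = - \frac{737}{\left(- \frac{1}{33}\right) \left(-424\right)} = - \frac{737}{\frac{424}{33}} = \left(-737\right) \frac{33}{424} = - \frac{24321}{424}$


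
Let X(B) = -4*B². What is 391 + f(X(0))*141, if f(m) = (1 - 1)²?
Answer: 391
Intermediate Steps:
f(m) = 0 (f(m) = 0² = 0)
391 + f(X(0))*141 = 391 + 0*141 = 391 + 0 = 391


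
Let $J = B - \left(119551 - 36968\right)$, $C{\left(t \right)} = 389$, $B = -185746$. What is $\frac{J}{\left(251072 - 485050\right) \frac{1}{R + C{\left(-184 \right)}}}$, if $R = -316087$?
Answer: $- \frac{42355464321}{116989} \approx -3.6205 \cdot 10^{5}$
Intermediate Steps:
$J = -268329$ ($J = -185746 - \left(119551 - 36968\right) = -185746 - 82583 = -268329$)
$\frac{J}{\left(251072 - 485050\right) \frac{1}{R + C{\left(-184 \right)}}} = - \frac{268329}{\left(251072 - 485050\right) \frac{1}{-316087 + 389}} = - \frac{268329}{\left(-233978\right) \frac{1}{-315698}} = - \frac{268329}{\left(-233978\right) \left(- \frac{1}{315698}\right)} = - \frac{268329}{\frac{116989}{157849}} = \left(-268329\right) \frac{157849}{116989} = - \frac{42355464321}{116989}$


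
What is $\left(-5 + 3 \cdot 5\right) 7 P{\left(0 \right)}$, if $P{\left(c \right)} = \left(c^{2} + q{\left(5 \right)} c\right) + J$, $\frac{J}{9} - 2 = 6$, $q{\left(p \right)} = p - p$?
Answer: $5040$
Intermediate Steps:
$q{\left(p \right)} = 0$
$J = 72$ ($J = 18 + 9 \cdot 6 = 18 + 54 = 72$)
$P{\left(c \right)} = 72 + c^{2}$ ($P{\left(c \right)} = \left(c^{2} + 0 c\right) + 72 = \left(c^{2} + 0\right) + 72 = c^{2} + 72 = 72 + c^{2}$)
$\left(-5 + 3 \cdot 5\right) 7 P{\left(0 \right)} = \left(-5 + 3 \cdot 5\right) 7 \left(72 + 0^{2}\right) = \left(-5 + 15\right) 7 \left(72 + 0\right) = 10 \cdot 7 \cdot 72 = 70 \cdot 72 = 5040$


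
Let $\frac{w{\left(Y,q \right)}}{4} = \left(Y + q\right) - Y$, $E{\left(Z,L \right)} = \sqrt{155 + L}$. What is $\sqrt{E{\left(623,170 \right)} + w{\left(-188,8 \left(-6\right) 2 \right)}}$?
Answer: $\sqrt{-384 + 5 \sqrt{13}} \approx 19.13 i$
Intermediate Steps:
$w{\left(Y,q \right)} = 4 q$ ($w{\left(Y,q \right)} = 4 \left(\left(Y + q\right) - Y\right) = 4 q$)
$\sqrt{E{\left(623,170 \right)} + w{\left(-188,8 \left(-6\right) 2 \right)}} = \sqrt{\sqrt{155 + 170} + 4 \cdot 8 \left(-6\right) 2} = \sqrt{\sqrt{325} + 4 \left(\left(-48\right) 2\right)} = \sqrt{5 \sqrt{13} + 4 \left(-96\right)} = \sqrt{5 \sqrt{13} - 384} = \sqrt{-384 + 5 \sqrt{13}}$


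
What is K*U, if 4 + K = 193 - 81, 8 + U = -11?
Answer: -2052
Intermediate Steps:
U = -19 (U = -8 - 11 = -19)
K = 108 (K = -4 + (193 - 81) = -4 + 112 = 108)
K*U = 108*(-19) = -2052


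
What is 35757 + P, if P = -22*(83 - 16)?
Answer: 34283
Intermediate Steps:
P = -1474 (P = -22*67 = -1474)
35757 + P = 35757 - 1474 = 34283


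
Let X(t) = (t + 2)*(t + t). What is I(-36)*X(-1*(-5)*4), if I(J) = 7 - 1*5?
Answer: 1760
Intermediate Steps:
I(J) = 2 (I(J) = 7 - 5 = 2)
X(t) = 2*t*(2 + t) (X(t) = (2 + t)*(2*t) = 2*t*(2 + t))
I(-36)*X(-1*(-5)*4) = 2*(2*(-1*(-5)*4)*(2 - 1*(-5)*4)) = 2*(2*(5*4)*(2 + 5*4)) = 2*(2*20*(2 + 20)) = 2*(2*20*22) = 2*880 = 1760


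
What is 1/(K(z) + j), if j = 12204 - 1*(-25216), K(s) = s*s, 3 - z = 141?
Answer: 1/56464 ≈ 1.7710e-5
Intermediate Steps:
z = -138 (z = 3 - 1*141 = 3 - 141 = -138)
K(s) = s²
j = 37420 (j = 12204 + 25216 = 37420)
1/(K(z) + j) = 1/((-138)² + 37420) = 1/(19044 + 37420) = 1/56464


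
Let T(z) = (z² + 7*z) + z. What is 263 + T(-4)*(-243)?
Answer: 4151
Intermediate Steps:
T(z) = z² + 8*z
263 + T(-4)*(-243) = 263 - 4*(8 - 4)*(-243) = 263 - 4*4*(-243) = 263 - 16*(-243) = 263 + 3888 = 4151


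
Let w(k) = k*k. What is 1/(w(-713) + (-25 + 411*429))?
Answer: 1/684663 ≈ 1.4606e-6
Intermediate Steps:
w(k) = k²
1/(w(-713) + (-25 + 411*429)) = 1/((-713)² + (-25 + 411*429)) = 1/(508369 + (-25 + 176319)) = 1/(508369 + 176294) = 1/684663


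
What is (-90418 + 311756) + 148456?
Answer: 369794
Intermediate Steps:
(-90418 + 311756) + 148456 = 221338 + 148456 = 369794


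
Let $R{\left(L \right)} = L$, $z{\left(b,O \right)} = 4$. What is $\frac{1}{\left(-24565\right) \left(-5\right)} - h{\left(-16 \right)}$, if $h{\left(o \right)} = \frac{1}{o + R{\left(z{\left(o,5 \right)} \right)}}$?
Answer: $\frac{122837}{1473900} \approx 0.083341$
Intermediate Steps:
$h{\left(o \right)} = \frac{1}{4 + o}$ ($h{\left(o \right)} = \frac{1}{o + 4} = \frac{1}{4 + o}$)
$\frac{1}{\left(-24565\right) \left(-5\right)} - h{\left(-16 \right)} = \frac{1}{\left(-24565\right) \left(-5\right)} - \frac{1}{4 - 16} = \frac{1}{122825} - \frac{1}{-12} = \frac{1}{122825} - - \frac{1}{12} = \frac{1}{122825} + \frac{1}{12} = \frac{122837}{1473900}$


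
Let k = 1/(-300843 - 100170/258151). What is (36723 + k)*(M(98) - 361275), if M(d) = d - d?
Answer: -343454404564505989150/25887673821 ≈ -1.3267e+10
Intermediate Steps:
k = -258151/77663021463 (k = 1/(-300843 - 100170*1/258151) = 1/(-300843 - 100170/258151) = 1/(-77663021463/258151) = -258151/77663021463 ≈ -3.3240e-6)
M(d) = 0
(36723 + k)*(M(98) - 361275) = (36723 - 258151/77663021463)*(0 - 361275) = (2852019136927598/77663021463)*(-361275) = -343454404564505989150/25887673821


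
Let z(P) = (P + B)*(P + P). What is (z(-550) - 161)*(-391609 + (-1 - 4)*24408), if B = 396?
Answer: -86929443111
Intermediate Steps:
z(P) = 2*P*(396 + P) (z(P) = (P + 396)*(P + P) = (396 + P)*(2*P) = 2*P*(396 + P))
(z(-550) - 161)*(-391609 + (-1 - 4)*24408) = (2*(-550)*(396 - 550) - 161)*(-391609 + (-1 - 4)*24408) = (2*(-550)*(-154) - 161)*(-391609 - 5*24408) = (169400 - 161)*(-391609 - 122040) = 169239*(-513649) = -86929443111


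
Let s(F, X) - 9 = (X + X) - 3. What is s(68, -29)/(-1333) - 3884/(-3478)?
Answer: 2679114/2318087 ≈ 1.1557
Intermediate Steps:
s(F, X) = 6 + 2*X (s(F, X) = 9 + ((X + X) - 3) = 9 + (2*X - 3) = 9 + (-3 + 2*X) = 6 + 2*X)
s(68, -29)/(-1333) - 3884/(-3478) = (6 + 2*(-29))/(-1333) - 3884/(-3478) = (6 - 58)*(-1/1333) - 3884*(-1/3478) = -52*(-1/1333) + 1942/1739 = 52/1333 + 1942/1739 = 2679114/2318087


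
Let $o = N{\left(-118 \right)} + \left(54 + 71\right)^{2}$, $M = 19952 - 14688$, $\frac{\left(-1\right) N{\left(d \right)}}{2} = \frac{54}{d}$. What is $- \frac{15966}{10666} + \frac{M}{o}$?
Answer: $- \frac{5703457399}{4916647357} \approx -1.16$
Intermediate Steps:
$N{\left(d \right)} = - \frac{108}{d}$ ($N{\left(d \right)} = - 2 \frac{54}{d} = - \frac{108}{d}$)
$M = 5264$
$o = \frac{921929}{59}$ ($o = - \frac{108}{-118} + \left(54 + 71\right)^{2} = \left(-108\right) \left(- \frac{1}{118}\right) + 125^{2} = \frac{54}{59} + 15625 = \frac{921929}{59} \approx 15626.0$)
$- \frac{15966}{10666} + \frac{M}{o} = - \frac{15966}{10666} + \frac{5264}{\frac{921929}{59}} = \left(-15966\right) \frac{1}{10666} + 5264 \cdot \frac{59}{921929} = - \frac{7983}{5333} + \frac{310576}{921929} = - \frac{5703457399}{4916647357}$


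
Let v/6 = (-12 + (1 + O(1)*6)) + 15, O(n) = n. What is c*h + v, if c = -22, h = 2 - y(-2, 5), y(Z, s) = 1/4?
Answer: 43/2 ≈ 21.500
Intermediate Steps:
y(Z, s) = ¼
h = 7/4 (h = 2 - 1*¼ = 2 - ¼ = 7/4 ≈ 1.7500)
v = 60 (v = 6*((-12 + (1 + 1*6)) + 15) = 6*((-12 + (1 + 6)) + 15) = 6*((-12 + 7) + 15) = 6*(-5 + 15) = 6*10 = 60)
c*h + v = -22*7/4 + 60 = -77/2 + 60 = 43/2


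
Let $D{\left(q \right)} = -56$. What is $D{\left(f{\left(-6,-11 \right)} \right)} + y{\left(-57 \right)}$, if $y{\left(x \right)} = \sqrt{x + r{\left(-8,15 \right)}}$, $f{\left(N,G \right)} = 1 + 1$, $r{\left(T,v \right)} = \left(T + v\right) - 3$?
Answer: $-56 + i \sqrt{53} \approx -56.0 + 7.2801 i$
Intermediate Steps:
$r{\left(T,v \right)} = -3 + T + v$
$f{\left(N,G \right)} = 2$
$y{\left(x \right)} = \sqrt{4 + x}$ ($y{\left(x \right)} = \sqrt{x - -4} = \sqrt{x + 4} = \sqrt{4 + x}$)
$D{\left(f{\left(-6,-11 \right)} \right)} + y{\left(-57 \right)} = -56 + \sqrt{4 - 57} = -56 + \sqrt{-53} = -56 + i \sqrt{53}$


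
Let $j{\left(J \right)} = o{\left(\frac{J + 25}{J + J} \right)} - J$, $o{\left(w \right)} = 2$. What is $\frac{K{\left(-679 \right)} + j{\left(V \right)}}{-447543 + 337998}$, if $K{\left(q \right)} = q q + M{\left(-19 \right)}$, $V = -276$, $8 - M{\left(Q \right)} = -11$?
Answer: $- \frac{461338}{109545} \approx -4.2114$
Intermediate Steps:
$M{\left(Q \right)} = 19$ ($M{\left(Q \right)} = 8 - -11 = 8 + 11 = 19$)
$j{\left(J \right)} = 2 - J$
$K{\left(q \right)} = 19 + q^{2}$ ($K{\left(q \right)} = q q + 19 = q^{2} + 19 = 19 + q^{2}$)
$\frac{K{\left(-679 \right)} + j{\left(V \right)}}{-447543 + 337998} = \frac{\left(19 + \left(-679\right)^{2}\right) + \left(2 - -276\right)}{-447543 + 337998} = \frac{\left(19 + 461041\right) + \left(2 + 276\right)}{-109545} = \left(461060 + 278\right) \left(- \frac{1}{109545}\right) = 461338 \left(- \frac{1}{109545}\right) = - \frac{461338}{109545}$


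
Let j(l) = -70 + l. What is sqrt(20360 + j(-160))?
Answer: sqrt(20130) ≈ 141.88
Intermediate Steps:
sqrt(20360 + j(-160)) = sqrt(20360 + (-70 - 160)) = sqrt(20360 - 230) = sqrt(20130)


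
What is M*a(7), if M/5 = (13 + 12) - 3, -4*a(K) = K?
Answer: -385/2 ≈ -192.50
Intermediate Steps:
a(K) = -K/4
M = 110 (M = 5*((13 + 12) - 3) = 5*(25 - 3) = 5*22 = 110)
M*a(7) = 110*(-¼*7) = 110*(-7/4) = -385/2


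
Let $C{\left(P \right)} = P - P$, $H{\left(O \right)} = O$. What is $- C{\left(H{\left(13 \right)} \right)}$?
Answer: $0$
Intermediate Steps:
$C{\left(P \right)} = 0$
$- C{\left(H{\left(13 \right)} \right)} = \left(-1\right) 0 = 0$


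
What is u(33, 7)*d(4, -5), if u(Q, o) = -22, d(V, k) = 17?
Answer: -374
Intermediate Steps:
u(33, 7)*d(4, -5) = -22*17 = -374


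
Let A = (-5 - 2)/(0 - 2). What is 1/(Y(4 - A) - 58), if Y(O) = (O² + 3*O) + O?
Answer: -4/223 ≈ -0.017937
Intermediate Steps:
A = 7/2 (A = -7/(-2) = -7*(-½) = 7/2 ≈ 3.5000)
Y(O) = O² + 4*O
1/(Y(4 - A) - 58) = 1/((4 - 1*7/2)*(4 + (4 - 1*7/2)) - 58) = 1/((4 - 7/2)*(4 + (4 - 7/2)) - 58) = 1/((4 + ½)/2 - 58) = 1/((½)*(9/2) - 58) = 1/(9/4 - 58) = 1/(-223/4) = -4/223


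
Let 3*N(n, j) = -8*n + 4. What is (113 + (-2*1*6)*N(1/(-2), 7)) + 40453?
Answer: 40534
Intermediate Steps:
N(n, j) = 4/3 - 8*n/3 (N(n, j) = (-8*n + 4)/3 = (4 - 8*n)/3 = 4/3 - 8*n/3)
(113 + (-2*1*6)*N(1/(-2), 7)) + 40453 = (113 + (-2*1*6)*(4/3 - 8/3/(-2))) + 40453 = (113 + (-2*6)*(4/3 - 8/3*(-½))) + 40453 = (113 - 12*(4/3 + 4/3)) + 40453 = (113 - 12*8/3) + 40453 = (113 - 32) + 40453 = 81 + 40453 = 40534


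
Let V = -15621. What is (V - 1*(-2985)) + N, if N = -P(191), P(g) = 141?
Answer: -12777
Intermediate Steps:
N = -141 (N = -1*141 = -141)
(V - 1*(-2985)) + N = (-15621 - 1*(-2985)) - 141 = (-15621 + 2985) - 141 = -12636 - 141 = -12777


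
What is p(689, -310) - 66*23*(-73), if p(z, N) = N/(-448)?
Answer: 24822491/224 ≈ 1.1081e+5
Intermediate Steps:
p(z, N) = -N/448 (p(z, N) = N*(-1/448) = -N/448)
p(689, -310) - 66*23*(-73) = -1/448*(-310) - 66*23*(-73) = 155/224 - 1518*(-73) = 155/224 - 1*(-110814) = 155/224 + 110814 = 24822491/224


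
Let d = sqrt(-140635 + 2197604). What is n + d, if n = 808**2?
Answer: 652864 + sqrt(2056969) ≈ 6.5430e+5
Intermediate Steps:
n = 652864
d = sqrt(2056969) ≈ 1434.2
n + d = 652864 + sqrt(2056969)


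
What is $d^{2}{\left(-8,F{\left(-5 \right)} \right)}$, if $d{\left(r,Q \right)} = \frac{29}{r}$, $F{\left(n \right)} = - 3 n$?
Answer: $\frac{841}{64} \approx 13.141$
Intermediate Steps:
$d^{2}{\left(-8,F{\left(-5 \right)} \right)} = \left(\frac{29}{-8}\right)^{2} = \left(29 \left(- \frac{1}{8}\right)\right)^{2} = \left(- \frac{29}{8}\right)^{2} = \frac{841}{64}$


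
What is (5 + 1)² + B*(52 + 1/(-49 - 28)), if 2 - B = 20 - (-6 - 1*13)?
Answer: -145339/77 ≈ -1887.5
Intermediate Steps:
B = -37 (B = 2 - (20 - (-6 - 1*13)) = 2 - (20 - (-6 - 13)) = 2 - (20 - 1*(-19)) = 2 - (20 + 19) = 2 - 1*39 = 2 - 39 = -37)
(5 + 1)² + B*(52 + 1/(-49 - 28)) = (5 + 1)² - 37*(52 + 1/(-49 - 28)) = 6² - 37*(52 + 1/(-77)) = 36 - 37*(52 - 1/77) = 36 - 37*4003/77 = 36 - 148111/77 = -145339/77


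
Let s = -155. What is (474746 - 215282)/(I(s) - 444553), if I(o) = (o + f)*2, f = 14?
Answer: -259464/444835 ≈ -0.58328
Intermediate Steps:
I(o) = 28 + 2*o (I(o) = (o + 14)*2 = (14 + o)*2 = 28 + 2*o)
(474746 - 215282)/(I(s) - 444553) = (474746 - 215282)/((28 + 2*(-155)) - 444553) = 259464/((28 - 310) - 444553) = 259464/(-282 - 444553) = 259464/(-444835) = 259464*(-1/444835) = -259464/444835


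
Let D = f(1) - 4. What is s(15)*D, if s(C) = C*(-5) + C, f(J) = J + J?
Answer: 120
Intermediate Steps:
f(J) = 2*J
D = -2 (D = 2*1 - 4 = 2 - 4 = -2)
s(C) = -4*C (s(C) = -5*C + C = -4*C)
s(15)*D = -4*15*(-2) = -60*(-2) = 120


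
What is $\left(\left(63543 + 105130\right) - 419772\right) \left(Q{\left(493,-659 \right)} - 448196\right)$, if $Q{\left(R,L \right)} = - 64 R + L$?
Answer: $120629717293$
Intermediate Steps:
$Q{\left(R,L \right)} = L - 64 R$
$\left(\left(63543 + 105130\right) - 419772\right) \left(Q{\left(493,-659 \right)} - 448196\right) = \left(\left(63543 + 105130\right) - 419772\right) \left(\left(-659 - 31552\right) - 448196\right) = \left(168673 - 419772\right) \left(\left(-659 - 31552\right) - 448196\right) = - 251099 \left(-32211 - 448196\right) = \left(-251099\right) \left(-480407\right) = 120629717293$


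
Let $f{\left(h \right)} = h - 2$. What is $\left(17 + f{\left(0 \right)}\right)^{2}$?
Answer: $225$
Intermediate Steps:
$f{\left(h \right)} = -2 + h$
$\left(17 + f{\left(0 \right)}\right)^{2} = \left(17 + \left(-2 + 0\right)\right)^{2} = \left(17 - 2\right)^{2} = 15^{2} = 225$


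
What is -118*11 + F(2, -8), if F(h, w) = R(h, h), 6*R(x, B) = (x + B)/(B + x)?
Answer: -7787/6 ≈ -1297.8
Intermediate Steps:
R(x, B) = 1/6 (R(x, B) = ((x + B)/(B + x))/6 = ((B + x)/(B + x))/6 = (1/6)*1 = 1/6)
F(h, w) = 1/6
-118*11 + F(2, -8) = -118*11 + 1/6 = -1298 + 1/6 = -7787/6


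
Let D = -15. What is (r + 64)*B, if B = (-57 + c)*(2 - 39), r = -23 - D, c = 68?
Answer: -22792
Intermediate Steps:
r = -8 (r = -23 - 1*(-15) = -23 + 15 = -8)
B = -407 (B = (-57 + 68)*(2 - 39) = 11*(-37) = -407)
(r + 64)*B = (-8 + 64)*(-407) = 56*(-407) = -22792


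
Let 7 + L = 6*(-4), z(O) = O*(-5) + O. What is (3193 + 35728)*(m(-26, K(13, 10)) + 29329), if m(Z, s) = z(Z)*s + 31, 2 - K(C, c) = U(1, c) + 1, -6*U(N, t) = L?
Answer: 3377564380/3 ≈ 1.1259e+9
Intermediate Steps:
z(O) = -4*O (z(O) = -5*O + O = -4*O)
L = -31 (L = -7 + 6*(-4) = -7 - 24 = -31)
U(N, t) = 31/6 (U(N, t) = -⅙*(-31) = 31/6)
K(C, c) = -25/6 (K(C, c) = 2 - (31/6 + 1) = 2 - 1*37/6 = 2 - 37/6 = -25/6)
m(Z, s) = 31 - 4*Z*s (m(Z, s) = (-4*Z)*s + 31 = -4*Z*s + 31 = 31 - 4*Z*s)
(3193 + 35728)*(m(-26, K(13, 10)) + 29329) = (3193 + 35728)*((31 - 4*(-26)*(-25/6)) + 29329) = 38921*((31 - 1300/3) + 29329) = 38921*(-1207/3 + 29329) = 38921*(86780/3) = 3377564380/3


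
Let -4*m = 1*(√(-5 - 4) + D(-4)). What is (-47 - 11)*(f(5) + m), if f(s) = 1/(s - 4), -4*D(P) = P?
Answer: -87/2 + 87*I/2 ≈ -43.5 + 43.5*I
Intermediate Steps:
D(P) = -P/4
f(s) = 1/(-4 + s)
m = -¼ - 3*I/4 (m = -(√(-5 - 4) - ¼*(-4))/4 = -(√(-9) + 1)/4 = -(3*I + 1)/4 = -(1 + 3*I)/4 = -¼ - 3*I/4 ≈ -0.25 - 0.75*I)
(-47 - 11)*(f(5) + m) = (-47 - 11)*(1/(-4 + 5) + (-¼ - 3*I/4)) = -58*(1/1 + (-¼ - 3*I/4)) = -58*(1 + (-¼ - 3*I/4)) = -58*(¾ - 3*I/4) = -87/2 + 87*I/2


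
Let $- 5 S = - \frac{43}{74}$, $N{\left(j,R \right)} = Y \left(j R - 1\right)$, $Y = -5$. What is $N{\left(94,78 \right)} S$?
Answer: $- \frac{315233}{74} \approx -4259.9$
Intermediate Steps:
$N{\left(j,R \right)} = 5 - 5 R j$ ($N{\left(j,R \right)} = - 5 \left(j R - 1\right) = - 5 \left(R j - 1\right) = - 5 \left(-1 + R j\right) = 5 - 5 R j$)
$S = \frac{43}{370}$ ($S = - \frac{\left(-43\right) \frac{1}{74}}{5} = \left(- \frac{1}{5}\right) \left(- \frac{43}{74}\right) = \frac{43}{370} \approx 0.11622$)
$N{\left(94,78 \right)} S = \left(5 - 390 \cdot 94\right) \frac{43}{370} = \left(5 - 36660\right) \frac{43}{370} = \left(-36655\right) \frac{43}{370} = - \frac{315233}{74}$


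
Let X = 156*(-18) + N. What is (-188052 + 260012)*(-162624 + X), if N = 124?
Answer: -11895563680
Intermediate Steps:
X = -2684 (X = 156*(-18) + 124 = -2808 + 124 = -2684)
(-188052 + 260012)*(-162624 + X) = (-188052 + 260012)*(-162624 - 2684) = 71960*(-165308) = -11895563680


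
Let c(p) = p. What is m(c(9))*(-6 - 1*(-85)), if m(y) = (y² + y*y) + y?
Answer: 13509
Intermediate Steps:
m(y) = y + 2*y² (m(y) = (y² + y²) + y = 2*y² + y = y + 2*y²)
m(c(9))*(-6 - 1*(-85)) = (9*(1 + 2*9))*(-6 - 1*(-85)) = (9*(1 + 18))*(-6 + 85) = (9*19)*79 = 171*79 = 13509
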